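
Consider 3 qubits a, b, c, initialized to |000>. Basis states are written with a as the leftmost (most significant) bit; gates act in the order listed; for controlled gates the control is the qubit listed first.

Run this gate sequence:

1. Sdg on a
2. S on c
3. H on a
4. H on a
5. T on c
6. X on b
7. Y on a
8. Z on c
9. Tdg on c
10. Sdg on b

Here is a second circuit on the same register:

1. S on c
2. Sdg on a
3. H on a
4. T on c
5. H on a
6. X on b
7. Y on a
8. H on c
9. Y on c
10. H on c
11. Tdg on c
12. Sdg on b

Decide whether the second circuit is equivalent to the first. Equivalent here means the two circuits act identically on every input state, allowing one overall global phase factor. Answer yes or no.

No: there is an input state on which the two circuits produce genuinely different outputs (not merely differing by a phase).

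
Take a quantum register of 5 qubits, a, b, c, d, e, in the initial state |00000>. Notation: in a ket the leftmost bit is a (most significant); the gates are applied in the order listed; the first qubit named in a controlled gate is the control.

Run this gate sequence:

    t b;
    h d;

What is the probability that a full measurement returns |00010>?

Outcome |00010> occurs with probability 1/2.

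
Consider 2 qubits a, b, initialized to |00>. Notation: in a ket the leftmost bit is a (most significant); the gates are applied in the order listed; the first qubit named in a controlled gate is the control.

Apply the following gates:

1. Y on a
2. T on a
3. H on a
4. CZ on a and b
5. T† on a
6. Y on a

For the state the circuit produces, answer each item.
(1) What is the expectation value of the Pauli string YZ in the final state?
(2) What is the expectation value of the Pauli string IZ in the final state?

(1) The expectation value of YZ is sqrt(2)/2.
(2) The observable IZ averages to 1.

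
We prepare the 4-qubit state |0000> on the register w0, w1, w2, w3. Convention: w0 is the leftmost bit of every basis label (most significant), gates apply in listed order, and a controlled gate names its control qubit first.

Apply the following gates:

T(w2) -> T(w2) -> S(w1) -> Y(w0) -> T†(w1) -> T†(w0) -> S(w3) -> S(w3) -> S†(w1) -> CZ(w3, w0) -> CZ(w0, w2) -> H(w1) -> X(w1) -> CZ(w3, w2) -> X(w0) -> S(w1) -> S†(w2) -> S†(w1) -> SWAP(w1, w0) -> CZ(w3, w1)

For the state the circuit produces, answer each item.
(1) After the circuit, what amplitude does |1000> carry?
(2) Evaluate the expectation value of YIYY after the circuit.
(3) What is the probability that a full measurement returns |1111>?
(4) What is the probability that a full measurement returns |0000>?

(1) The amplitude on |1000> is sqrt(2)*exp(I*pi/4)/2.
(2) The observable YIYY averages to 0.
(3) The probability of measuring |1111> is 0.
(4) Outcome |0000> occurs with probability 1/2.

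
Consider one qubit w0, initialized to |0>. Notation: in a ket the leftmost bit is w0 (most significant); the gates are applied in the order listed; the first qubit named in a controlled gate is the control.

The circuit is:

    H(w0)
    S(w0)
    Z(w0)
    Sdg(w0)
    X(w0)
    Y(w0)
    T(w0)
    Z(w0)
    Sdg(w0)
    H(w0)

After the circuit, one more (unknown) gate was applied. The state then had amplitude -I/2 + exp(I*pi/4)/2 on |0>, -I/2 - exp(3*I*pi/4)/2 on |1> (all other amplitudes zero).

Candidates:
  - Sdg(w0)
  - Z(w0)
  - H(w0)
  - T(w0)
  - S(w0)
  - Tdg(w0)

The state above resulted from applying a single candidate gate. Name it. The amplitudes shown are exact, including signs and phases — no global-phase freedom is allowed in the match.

The applied gate was T(w0).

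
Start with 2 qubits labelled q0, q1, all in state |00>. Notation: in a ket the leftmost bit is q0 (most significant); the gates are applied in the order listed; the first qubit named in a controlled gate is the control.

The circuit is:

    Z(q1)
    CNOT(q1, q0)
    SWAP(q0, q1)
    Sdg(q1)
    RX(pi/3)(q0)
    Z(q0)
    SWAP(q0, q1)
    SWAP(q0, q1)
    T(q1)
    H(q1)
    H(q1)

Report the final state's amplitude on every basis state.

After the circuit, the state carries amplitude sqrt(3)/2 on |00>, 0 on |01>, I/2 on |10>, 0 on |11>. Key observation: the block from step 7 through step 8 cancels to the identity and can be dropped.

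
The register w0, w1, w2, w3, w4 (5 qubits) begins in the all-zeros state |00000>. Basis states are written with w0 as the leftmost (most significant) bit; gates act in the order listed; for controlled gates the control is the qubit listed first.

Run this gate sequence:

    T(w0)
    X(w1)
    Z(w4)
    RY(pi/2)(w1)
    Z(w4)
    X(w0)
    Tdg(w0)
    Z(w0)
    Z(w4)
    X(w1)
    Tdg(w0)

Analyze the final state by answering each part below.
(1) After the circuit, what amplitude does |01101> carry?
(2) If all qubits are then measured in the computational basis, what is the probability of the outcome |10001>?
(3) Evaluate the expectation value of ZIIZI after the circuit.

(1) The final state's coefficient on |01101> equals 0.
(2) A full measurement returns |10001> with probability 0.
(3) The observable ZIIZI averages to -1.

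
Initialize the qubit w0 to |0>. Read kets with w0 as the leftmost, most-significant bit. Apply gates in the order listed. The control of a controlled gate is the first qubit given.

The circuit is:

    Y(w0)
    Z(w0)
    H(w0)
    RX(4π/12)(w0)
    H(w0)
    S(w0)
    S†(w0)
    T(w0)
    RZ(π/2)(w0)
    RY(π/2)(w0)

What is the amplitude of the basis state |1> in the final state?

The amplitude on |1> is sqrt(6)/4 + sqrt(2)*I/4. Key observation: the block from step 6 through step 7 cancels to the identity and can be dropped.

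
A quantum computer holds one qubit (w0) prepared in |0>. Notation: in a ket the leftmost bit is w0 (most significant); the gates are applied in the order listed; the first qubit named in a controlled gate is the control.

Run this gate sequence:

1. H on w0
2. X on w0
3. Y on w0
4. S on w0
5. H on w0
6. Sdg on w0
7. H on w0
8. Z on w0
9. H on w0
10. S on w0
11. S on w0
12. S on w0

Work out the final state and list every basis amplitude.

The final amplitudes are -1/2 - I/2 on |0>, -1/2 + I/2 on |1>.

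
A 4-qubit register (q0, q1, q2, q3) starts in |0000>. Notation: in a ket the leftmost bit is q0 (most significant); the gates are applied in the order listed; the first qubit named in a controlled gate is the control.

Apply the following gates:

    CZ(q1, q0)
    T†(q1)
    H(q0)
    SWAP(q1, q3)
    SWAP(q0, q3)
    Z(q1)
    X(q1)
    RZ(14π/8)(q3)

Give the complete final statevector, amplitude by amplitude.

After the circuit, the state carries amplitude -sqrt(2)*exp(I*pi/8)/2 on |0100>, sqrt(2)*exp(7*I*pi/8)/2 on |0101>, and 0 on every other basis state.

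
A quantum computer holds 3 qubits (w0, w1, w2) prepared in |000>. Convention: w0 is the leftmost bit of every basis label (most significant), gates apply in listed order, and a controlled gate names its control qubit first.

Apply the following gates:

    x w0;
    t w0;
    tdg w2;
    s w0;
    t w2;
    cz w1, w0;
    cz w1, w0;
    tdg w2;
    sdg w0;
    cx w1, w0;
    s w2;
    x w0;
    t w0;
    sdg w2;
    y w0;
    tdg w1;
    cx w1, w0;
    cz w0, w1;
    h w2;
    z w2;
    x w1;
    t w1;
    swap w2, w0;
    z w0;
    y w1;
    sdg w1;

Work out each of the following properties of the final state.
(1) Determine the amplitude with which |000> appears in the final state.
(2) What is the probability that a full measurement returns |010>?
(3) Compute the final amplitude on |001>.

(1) The amplitude on |000> is 0. Key observation: gates 4-9 undo each other exactly, leaving only the rest of the circuit to track.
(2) The probability of measuring |010> is 0.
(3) |001> carries amplitude sqrt(2)*I/2 in the final state.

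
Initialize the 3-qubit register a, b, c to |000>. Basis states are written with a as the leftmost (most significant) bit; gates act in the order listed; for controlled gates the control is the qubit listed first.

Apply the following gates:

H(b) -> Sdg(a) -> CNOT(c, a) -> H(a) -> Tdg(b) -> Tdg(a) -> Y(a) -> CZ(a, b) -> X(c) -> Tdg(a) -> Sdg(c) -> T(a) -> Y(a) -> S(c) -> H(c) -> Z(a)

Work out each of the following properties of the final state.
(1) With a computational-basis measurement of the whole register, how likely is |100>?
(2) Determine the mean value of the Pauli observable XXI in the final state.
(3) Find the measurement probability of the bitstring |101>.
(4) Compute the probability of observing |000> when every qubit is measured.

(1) Outcome |100> occurs with probability 1/8.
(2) The observable XXI averages to 1/2.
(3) The probability of measuring |101> is 1/8.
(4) A full measurement returns |000> with probability 1/8.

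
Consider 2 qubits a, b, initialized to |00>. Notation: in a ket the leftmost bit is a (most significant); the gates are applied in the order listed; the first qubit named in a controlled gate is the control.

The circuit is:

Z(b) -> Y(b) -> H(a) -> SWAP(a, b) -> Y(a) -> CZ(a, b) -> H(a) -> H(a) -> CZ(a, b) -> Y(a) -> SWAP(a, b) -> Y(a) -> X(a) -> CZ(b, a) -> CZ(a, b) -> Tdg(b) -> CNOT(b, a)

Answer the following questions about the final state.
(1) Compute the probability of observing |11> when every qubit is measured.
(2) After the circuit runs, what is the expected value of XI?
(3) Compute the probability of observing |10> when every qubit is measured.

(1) Outcome |11> occurs with probability 1/2. Key observation: the block from step 4 through step 11 cancels to the identity and can be dropped.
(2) The expectation value of XI is -1.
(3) The probability of measuring |10> is 0.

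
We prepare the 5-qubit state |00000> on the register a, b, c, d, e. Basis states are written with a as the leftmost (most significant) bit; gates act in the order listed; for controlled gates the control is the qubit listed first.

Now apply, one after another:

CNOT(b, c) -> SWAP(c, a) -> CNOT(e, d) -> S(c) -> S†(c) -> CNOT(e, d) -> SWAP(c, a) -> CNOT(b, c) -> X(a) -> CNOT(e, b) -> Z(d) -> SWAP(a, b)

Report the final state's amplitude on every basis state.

After the circuit, the state carries amplitude 1 on |01000>, and 0 on every other basis state. Key observation: gates 1-8 undo each other exactly, leaving only the rest of the circuit to track.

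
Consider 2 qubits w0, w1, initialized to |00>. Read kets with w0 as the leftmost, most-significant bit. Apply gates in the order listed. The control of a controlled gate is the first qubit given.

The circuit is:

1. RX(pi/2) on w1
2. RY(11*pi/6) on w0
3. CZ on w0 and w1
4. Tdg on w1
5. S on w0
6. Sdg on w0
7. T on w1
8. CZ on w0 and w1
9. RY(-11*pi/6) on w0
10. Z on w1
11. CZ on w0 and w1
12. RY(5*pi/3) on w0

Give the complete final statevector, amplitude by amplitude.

The final amplitudes are -sqrt(6)/4 on |00>, -sqrt(6)*I/4 on |01>, sqrt(2)/4 on |10>, sqrt(2)*I/4 on |11>. Key observation: the block from step 2 through step 9 cancels to the identity and can be dropped.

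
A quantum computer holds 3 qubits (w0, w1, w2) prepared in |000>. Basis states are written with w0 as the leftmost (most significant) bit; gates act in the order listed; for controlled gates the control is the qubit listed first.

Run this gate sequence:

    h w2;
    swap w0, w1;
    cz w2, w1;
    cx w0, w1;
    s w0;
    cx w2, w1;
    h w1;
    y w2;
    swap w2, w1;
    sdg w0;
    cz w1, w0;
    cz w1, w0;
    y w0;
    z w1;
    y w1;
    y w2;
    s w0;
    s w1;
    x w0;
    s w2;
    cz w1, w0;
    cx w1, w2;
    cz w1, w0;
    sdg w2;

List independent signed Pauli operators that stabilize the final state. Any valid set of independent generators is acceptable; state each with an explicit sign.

One valid set of independent stabilizer generators is -IXI, -IIX, +ZII (any independent generating set of the same group is equally correct).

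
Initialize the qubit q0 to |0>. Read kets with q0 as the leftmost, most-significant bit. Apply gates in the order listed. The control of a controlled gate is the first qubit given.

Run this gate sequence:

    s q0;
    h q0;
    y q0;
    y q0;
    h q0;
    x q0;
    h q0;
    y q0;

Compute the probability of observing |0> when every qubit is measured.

The probability of measuring |0> is 1/2. Key observation: gates 2-5 undo each other exactly, leaving only the rest of the circuit to track.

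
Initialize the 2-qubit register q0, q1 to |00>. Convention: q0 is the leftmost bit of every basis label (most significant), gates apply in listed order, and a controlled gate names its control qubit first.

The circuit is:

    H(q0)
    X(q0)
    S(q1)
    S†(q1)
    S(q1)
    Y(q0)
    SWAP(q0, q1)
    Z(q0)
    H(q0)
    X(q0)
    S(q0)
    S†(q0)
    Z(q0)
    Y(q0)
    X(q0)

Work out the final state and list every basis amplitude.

After the circuit, the state carries amplitude 1/2 on |00>, -1/2 on |01>, 1/2 on |10>, -1/2 on |11>.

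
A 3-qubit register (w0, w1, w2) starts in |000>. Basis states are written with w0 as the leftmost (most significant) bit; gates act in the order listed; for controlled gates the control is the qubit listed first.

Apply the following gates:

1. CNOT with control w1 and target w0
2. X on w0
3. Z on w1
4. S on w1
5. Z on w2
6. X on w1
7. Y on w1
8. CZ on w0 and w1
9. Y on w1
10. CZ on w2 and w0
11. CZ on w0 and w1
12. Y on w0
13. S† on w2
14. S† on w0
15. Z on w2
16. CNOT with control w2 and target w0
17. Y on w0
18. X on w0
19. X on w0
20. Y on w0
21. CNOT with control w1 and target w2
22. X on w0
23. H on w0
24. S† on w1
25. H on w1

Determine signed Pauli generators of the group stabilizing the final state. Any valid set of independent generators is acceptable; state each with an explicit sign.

The final state is stabilized by the group generated by -XII, -IXI, -IIZ; other independent generating sets are equally valid. Key observation: the block from step 17 through step 20 cancels to the identity and can be dropped.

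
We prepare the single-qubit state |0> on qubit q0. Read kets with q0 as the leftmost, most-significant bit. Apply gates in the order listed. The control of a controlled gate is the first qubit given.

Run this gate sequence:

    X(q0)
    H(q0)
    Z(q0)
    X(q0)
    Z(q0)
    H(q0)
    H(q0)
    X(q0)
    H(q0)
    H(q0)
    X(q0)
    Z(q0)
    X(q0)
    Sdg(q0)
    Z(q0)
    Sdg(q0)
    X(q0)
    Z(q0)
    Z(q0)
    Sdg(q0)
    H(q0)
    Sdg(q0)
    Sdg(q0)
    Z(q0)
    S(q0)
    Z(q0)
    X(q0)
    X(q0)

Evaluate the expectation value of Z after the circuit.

In the final state, Z has expectation 0. Key observation: steps 8-11 multiply out to the identity, so the circuit reduces to the remaining gates.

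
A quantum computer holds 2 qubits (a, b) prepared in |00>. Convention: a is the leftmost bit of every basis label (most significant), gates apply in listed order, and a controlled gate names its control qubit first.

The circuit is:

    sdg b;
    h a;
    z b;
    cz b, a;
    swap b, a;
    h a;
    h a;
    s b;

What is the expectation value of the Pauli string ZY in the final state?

The expectation value of ZY is 1.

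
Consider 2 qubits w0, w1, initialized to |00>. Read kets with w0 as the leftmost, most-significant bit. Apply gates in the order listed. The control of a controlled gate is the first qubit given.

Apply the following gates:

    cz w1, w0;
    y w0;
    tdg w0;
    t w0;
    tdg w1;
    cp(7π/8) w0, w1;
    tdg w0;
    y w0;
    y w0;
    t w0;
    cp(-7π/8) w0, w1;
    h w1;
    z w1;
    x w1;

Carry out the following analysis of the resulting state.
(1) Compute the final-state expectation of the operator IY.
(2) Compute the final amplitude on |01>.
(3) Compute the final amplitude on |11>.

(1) The expectation value of IY is 0.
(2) The amplitude on |01> is 0.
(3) The amplitude on |11> is sqrt(2)*I/2.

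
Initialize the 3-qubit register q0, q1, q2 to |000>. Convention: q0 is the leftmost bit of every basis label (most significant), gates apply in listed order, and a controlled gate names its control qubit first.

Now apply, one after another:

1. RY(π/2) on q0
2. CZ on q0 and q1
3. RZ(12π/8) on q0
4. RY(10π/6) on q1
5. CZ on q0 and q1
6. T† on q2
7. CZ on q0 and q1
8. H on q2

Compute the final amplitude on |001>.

|001> carries amplitude sqrt(3)*exp(I*pi/4)/4 in the final state.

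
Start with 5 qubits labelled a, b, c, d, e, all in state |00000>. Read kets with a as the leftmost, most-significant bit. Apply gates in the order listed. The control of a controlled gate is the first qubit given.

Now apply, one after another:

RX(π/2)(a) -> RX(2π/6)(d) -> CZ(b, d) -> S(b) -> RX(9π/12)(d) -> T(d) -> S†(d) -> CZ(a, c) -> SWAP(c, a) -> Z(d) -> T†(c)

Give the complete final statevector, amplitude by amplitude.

After the circuit, the state carries amplitude -sqrt(2*sqrt(2) + 4)/8 + sqrt(12 - 6*sqrt(2))/8 on |00000>, (sqrt(4 - 2*sqrt(2))/8 + sqrt(6*sqrt(2) + 12)/8)*exp(I*pi/4) on |00010>, (-sqrt(12 - 6*sqrt(2))/8 + sqrt(2*sqrt(2) + 4)/8)*exp(I*pi/4) on |00100>, -I*sqrt(6*sqrt(2) + 12)/8 - I*sqrt(4 - 2*sqrt(2))/8 on |00110>, and 0 on every other basis state.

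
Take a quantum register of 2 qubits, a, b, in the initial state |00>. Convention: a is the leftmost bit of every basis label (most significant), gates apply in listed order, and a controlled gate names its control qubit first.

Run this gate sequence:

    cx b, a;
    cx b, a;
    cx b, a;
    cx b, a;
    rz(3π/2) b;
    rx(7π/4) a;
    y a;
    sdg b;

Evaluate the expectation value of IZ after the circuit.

The expectation value of IZ is 1. Key observation: gates 3-4 undo each other exactly, leaving only the rest of the circuit to track.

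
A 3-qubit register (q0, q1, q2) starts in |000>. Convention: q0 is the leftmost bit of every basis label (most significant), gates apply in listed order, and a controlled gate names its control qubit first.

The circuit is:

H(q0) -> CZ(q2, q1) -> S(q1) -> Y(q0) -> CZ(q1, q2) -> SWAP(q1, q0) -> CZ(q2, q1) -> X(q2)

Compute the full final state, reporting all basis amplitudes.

The final amplitudes are -sqrt(2)*I/2 on |001>, sqrt(2)*I/2 on |011>, and 0 on every other basis state.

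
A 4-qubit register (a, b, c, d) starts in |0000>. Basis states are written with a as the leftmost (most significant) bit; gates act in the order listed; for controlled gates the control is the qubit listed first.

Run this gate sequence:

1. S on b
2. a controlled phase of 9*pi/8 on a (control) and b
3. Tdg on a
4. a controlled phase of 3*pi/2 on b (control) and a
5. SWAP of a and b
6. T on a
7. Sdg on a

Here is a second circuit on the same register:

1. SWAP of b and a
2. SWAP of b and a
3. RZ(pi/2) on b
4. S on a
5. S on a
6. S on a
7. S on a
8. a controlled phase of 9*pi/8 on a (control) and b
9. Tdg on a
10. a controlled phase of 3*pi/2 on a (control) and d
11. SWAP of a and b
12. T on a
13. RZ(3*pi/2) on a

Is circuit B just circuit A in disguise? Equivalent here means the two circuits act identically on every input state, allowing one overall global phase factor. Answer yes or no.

No — the two circuits implement different unitaries, even allowing a global phase.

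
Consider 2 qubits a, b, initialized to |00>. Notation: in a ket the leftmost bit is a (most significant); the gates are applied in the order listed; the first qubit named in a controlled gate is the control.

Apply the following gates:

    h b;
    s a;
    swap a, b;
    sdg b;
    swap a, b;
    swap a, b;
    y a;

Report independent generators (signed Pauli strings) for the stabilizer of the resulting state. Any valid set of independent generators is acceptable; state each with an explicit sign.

The final state is stabilized by the group generated by -XI, +IZ; other independent generating sets are equally valid.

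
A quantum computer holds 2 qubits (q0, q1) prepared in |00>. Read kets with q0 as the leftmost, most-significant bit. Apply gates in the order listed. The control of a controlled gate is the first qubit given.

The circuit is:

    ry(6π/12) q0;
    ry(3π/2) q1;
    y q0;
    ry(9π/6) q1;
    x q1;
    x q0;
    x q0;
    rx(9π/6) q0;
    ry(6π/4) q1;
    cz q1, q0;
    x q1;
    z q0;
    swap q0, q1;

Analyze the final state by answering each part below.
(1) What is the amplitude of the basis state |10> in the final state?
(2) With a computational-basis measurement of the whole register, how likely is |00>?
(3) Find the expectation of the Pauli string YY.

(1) The amplitude on |10> is sqrt(2)*(1 + I)/4.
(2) A full measurement returns |00> with probability 1/4.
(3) The observable YY averages to 1.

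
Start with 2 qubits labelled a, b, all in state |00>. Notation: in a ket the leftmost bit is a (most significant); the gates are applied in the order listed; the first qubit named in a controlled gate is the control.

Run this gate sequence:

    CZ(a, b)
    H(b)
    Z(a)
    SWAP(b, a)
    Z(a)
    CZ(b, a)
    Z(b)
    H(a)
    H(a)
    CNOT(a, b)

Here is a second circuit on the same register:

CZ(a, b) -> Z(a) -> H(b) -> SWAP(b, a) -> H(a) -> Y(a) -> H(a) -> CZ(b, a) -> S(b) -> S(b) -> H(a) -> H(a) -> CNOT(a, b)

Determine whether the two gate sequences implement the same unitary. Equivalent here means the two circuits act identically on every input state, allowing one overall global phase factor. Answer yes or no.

No: there is an input state on which the two circuits produce genuinely different outputs (not merely differing by a phase).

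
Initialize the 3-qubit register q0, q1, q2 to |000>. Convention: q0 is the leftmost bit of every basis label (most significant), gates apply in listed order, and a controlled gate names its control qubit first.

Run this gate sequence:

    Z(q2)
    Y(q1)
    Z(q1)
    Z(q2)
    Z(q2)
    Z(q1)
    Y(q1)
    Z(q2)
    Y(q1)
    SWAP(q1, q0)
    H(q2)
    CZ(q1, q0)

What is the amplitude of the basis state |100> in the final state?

The amplitude on |100> is sqrt(2)*I/2.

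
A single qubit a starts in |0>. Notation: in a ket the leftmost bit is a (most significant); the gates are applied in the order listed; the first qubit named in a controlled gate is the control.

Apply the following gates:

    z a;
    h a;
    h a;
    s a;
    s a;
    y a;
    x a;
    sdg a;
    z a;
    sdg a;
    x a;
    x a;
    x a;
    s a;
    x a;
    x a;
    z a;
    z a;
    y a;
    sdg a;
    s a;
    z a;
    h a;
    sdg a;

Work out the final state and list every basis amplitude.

The final amplitudes are sqrt(2)*I/2 on |0>, sqrt(2)/2 on |1>.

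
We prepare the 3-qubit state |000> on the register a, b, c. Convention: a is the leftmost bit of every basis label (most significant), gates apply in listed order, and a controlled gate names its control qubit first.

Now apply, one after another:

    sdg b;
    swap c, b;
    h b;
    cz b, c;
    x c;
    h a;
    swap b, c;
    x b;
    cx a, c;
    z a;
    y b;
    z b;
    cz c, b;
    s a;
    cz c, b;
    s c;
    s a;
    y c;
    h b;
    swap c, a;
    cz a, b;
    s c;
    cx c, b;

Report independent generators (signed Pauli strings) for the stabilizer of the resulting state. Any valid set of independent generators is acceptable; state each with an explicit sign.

One valid set of independent stabilizer generators is +YZZ, -ZXI, -ZIY (any independent generating set of the same group is equally correct).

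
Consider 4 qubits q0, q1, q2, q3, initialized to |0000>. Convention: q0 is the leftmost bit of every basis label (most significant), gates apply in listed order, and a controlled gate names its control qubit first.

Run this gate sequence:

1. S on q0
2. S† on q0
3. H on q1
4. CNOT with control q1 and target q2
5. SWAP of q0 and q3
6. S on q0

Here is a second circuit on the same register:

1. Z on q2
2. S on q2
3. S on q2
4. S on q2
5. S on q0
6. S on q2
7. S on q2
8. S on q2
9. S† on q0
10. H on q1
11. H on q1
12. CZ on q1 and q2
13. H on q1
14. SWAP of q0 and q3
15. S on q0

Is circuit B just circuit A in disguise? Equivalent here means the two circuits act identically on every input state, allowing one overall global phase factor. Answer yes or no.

No, they are not equivalent — no single phase factor reconciles the two unitaries.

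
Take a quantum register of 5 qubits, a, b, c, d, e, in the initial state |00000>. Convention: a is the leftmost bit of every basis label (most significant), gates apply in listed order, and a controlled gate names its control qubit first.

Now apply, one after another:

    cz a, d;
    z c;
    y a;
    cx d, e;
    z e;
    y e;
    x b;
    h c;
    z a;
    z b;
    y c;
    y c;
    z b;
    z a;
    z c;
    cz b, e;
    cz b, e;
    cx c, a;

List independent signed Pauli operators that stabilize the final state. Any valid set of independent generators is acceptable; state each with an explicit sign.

One valid set of independent stabilizer generators is -XIXII, -ZIZII, -IZIII, +IIIZI, -IIIIZ (any independent generating set of the same group is equally correct). Key observation: steps 9-14 multiply out to the identity, so the circuit reduces to the remaining gates.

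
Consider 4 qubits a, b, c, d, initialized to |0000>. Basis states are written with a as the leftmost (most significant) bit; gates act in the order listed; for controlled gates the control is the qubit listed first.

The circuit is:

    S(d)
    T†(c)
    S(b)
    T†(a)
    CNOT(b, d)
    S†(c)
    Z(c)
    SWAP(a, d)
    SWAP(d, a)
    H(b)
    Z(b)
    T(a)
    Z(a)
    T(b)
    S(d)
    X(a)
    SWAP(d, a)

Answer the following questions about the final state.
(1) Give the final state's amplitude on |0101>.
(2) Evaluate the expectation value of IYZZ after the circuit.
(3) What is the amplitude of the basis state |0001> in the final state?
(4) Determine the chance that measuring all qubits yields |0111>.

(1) |0101> carries amplitude -sqrt(2)*exp(I*pi/4)/2 in the final state.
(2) The observable IYZZ averages to sqrt(2)/2.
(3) The final state's coefficient on |0001> equals sqrt(2)/2.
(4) A full measurement returns |0111> with probability 0.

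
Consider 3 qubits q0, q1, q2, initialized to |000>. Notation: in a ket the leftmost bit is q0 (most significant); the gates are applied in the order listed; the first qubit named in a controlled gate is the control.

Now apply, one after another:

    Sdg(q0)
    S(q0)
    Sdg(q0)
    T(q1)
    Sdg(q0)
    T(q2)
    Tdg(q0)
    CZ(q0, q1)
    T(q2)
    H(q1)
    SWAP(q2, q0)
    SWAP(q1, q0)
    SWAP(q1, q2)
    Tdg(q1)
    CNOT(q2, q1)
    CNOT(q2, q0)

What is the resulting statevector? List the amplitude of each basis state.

After the circuit, the state carries amplitude sqrt(2)/2 on |000>, sqrt(2)/2 on |100>, and 0 on every other basis state.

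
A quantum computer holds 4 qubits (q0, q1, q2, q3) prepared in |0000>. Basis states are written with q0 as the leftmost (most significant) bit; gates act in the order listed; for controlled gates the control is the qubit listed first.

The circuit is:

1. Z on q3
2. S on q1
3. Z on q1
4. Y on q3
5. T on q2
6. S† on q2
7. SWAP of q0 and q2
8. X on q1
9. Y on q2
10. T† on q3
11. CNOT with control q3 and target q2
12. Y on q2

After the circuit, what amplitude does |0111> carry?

The final state's coefficient on |0111> equals -exp(I*pi/4).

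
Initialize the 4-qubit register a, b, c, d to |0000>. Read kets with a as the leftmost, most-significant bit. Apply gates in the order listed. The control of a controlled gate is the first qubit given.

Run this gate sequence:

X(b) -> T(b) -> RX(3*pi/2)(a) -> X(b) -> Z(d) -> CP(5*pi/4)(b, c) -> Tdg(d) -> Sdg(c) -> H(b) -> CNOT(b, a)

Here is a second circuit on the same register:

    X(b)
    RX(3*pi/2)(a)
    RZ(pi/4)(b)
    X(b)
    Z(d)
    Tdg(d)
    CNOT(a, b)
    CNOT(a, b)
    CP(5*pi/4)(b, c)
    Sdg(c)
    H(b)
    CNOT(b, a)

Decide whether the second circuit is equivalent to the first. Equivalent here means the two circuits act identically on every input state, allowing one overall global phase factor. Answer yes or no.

Yes, they are equivalent — the unitaries differ by at most a global phase.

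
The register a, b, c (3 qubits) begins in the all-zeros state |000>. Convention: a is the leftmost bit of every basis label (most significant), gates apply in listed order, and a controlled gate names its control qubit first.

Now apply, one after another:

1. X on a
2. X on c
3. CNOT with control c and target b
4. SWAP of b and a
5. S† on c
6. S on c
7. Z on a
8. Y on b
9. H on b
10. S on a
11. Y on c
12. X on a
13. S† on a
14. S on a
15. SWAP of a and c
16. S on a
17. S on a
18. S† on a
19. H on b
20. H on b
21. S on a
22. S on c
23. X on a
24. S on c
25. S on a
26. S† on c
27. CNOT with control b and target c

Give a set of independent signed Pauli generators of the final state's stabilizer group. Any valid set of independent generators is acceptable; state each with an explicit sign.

The final state is stabilized by the group generated by +IXX, -ZII, +IZZ; other independent generating sets are equally valid. Key observation: steps 19-20 multiply out to the identity, so the circuit reduces to the remaining gates.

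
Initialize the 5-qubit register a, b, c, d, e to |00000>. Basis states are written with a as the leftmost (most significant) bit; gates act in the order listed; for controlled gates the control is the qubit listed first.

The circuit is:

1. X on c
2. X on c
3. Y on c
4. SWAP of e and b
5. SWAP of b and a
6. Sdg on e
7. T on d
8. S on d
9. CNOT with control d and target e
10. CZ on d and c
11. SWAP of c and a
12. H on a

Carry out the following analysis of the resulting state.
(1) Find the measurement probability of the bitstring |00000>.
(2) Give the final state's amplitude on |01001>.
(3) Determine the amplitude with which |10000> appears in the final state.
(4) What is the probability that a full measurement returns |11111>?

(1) The probability of measuring |00000> is 1/2.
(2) The amplitude on |01001> is 0.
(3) |10000> carries amplitude -sqrt(2)*I/2 in the final state.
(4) A full measurement returns |11111> with probability 0.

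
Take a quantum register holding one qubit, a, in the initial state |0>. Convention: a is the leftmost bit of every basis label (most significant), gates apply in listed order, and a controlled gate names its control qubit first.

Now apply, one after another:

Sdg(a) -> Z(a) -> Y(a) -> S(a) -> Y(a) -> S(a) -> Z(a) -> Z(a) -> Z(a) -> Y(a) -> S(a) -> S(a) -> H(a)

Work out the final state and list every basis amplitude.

The final amplitudes are sqrt(2)/2 on |0>, -sqrt(2)/2 on |1>.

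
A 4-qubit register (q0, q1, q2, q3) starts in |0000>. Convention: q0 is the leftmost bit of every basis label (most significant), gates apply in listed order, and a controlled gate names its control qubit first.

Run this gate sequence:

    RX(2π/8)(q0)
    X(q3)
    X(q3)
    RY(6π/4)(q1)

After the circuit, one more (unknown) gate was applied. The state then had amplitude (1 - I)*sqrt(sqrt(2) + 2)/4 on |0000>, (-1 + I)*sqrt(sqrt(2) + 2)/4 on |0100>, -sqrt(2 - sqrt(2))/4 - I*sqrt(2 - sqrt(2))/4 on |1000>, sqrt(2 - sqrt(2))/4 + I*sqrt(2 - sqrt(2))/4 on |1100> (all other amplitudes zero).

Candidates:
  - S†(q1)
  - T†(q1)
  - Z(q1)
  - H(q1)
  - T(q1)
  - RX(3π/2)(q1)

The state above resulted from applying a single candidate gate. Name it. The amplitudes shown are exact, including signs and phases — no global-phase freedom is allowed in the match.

It was RX(3π/2)(q1) that produced the state shown. Key observation: the block from step 2 through step 3 cancels to the identity and can be dropped.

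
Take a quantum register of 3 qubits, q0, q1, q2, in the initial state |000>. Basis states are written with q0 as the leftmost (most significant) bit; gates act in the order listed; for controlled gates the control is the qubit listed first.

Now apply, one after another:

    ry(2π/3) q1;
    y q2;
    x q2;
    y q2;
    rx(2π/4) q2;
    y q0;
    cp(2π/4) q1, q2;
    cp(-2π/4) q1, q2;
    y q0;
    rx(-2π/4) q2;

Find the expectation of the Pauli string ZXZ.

In the final state, ZXZ has expectation -sqrt(3)/2.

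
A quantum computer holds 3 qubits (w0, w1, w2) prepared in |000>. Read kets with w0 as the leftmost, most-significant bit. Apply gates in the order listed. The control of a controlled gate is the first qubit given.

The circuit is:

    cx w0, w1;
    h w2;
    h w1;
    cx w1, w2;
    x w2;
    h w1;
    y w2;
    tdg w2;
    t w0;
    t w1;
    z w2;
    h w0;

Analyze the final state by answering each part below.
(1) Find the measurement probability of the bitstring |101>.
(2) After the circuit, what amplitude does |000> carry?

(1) The probability of measuring |101> is 1/4.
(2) The amplitude on |000> is -I/2.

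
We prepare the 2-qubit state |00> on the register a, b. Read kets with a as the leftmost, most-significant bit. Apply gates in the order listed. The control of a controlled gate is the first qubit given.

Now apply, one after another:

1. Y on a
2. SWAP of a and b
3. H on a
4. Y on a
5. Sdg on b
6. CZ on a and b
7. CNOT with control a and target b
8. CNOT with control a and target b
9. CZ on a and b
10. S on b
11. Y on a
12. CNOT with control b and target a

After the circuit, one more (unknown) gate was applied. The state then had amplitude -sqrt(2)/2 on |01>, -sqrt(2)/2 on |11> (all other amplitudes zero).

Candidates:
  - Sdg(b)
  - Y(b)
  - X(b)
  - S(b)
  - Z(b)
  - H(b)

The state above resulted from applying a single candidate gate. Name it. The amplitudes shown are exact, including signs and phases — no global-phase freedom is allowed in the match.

It was S(b) that produced the state shown. Key observation: the block from step 4 through step 11 cancels to the identity and can be dropped.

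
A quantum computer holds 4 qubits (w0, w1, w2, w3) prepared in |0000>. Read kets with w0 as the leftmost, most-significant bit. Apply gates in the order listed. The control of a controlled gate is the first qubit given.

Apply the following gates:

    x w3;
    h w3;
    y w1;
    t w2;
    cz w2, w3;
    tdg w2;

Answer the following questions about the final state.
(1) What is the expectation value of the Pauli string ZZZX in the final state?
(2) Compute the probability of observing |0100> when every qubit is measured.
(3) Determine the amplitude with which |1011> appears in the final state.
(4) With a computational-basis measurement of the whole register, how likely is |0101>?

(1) The observable ZZZX averages to 1.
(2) The probability of measuring |0100> is 1/2.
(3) The amplitude on |1011> is 0.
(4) A full measurement returns |0101> with probability 1/2.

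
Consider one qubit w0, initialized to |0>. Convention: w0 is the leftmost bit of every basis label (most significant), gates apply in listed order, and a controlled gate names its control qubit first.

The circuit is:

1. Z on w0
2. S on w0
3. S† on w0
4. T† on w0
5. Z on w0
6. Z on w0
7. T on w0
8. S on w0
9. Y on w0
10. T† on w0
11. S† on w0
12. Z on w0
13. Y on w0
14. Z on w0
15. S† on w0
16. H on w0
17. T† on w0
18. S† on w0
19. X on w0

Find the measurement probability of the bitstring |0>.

Outcome |0> occurs with probability 1/2. Key observation: steps 3-8 multiply out to the identity, so the circuit reduces to the remaining gates.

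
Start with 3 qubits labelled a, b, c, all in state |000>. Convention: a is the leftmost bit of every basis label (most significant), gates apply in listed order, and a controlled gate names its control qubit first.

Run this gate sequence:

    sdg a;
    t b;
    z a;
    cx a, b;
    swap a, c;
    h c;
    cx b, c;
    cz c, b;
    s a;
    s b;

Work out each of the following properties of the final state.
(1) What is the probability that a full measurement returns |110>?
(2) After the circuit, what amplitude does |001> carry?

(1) A full measurement returns |110> with probability 0.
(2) The final state's coefficient on |001> equals sqrt(2)/2.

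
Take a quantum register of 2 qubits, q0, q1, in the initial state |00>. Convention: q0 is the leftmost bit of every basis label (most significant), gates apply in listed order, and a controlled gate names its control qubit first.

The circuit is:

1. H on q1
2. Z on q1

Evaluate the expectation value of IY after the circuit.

In the final state, IY has expectation 0.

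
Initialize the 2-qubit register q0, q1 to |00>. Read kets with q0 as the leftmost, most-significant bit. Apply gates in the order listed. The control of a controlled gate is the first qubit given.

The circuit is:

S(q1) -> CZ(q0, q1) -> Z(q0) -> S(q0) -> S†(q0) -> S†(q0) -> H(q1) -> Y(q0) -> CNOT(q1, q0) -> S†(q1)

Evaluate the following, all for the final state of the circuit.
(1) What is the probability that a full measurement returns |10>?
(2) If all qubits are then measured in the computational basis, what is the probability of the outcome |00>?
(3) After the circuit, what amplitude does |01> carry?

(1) A full measurement returns |10> with probability 1/2.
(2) The probability of measuring |00> is 0.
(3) |01> carries amplitude sqrt(2)/2 in the final state.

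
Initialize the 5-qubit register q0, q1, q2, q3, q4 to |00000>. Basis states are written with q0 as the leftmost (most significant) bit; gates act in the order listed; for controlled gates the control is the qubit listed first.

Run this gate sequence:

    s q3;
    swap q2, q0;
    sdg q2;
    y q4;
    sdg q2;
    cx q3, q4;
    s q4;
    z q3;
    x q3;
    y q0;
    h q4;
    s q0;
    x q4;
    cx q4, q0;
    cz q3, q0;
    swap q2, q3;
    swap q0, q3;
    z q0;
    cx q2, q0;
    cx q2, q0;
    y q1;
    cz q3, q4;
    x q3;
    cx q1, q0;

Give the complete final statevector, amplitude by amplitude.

After the circuit, the state carries amplitude sqrt(2)*I/2 on |11100>, sqrt(2)*I/2 on |11111>, and 0 on every other basis state.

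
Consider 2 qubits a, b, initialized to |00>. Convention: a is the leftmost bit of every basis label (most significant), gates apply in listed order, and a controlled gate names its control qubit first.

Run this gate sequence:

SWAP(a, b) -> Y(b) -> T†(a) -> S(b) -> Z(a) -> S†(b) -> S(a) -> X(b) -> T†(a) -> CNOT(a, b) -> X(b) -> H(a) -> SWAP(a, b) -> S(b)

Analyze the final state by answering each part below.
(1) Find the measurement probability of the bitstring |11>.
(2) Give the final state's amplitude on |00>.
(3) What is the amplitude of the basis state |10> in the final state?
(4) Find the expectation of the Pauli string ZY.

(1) The probability of measuring |11> is 1/2.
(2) The amplitude on |00> is 0.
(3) The amplitude on |10> is sqrt(2)*I/2.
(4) In the final state, ZY has expectation -1.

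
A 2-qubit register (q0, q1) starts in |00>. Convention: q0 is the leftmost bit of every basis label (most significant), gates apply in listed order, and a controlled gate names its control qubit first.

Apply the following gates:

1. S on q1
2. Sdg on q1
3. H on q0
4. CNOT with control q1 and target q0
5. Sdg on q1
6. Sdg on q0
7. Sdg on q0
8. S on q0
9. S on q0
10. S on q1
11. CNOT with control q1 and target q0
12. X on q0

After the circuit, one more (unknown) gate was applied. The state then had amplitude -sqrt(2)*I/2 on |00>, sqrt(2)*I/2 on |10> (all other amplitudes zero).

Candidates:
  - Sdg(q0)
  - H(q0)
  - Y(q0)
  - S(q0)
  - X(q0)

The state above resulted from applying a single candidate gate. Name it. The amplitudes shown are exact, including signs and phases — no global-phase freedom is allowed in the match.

It was Y(q0) that produced the state shown.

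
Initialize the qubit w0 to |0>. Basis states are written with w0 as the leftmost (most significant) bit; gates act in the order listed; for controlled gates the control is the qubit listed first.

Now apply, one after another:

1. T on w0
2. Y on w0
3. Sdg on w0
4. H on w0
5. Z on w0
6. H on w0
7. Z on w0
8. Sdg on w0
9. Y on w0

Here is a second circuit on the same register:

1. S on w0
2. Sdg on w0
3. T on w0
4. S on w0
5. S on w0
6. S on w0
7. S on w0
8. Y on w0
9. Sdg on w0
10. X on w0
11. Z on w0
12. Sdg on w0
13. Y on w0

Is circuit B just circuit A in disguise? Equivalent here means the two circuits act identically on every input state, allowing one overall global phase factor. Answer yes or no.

Yes: on every input state the two circuits agree up to one overall phase factor.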